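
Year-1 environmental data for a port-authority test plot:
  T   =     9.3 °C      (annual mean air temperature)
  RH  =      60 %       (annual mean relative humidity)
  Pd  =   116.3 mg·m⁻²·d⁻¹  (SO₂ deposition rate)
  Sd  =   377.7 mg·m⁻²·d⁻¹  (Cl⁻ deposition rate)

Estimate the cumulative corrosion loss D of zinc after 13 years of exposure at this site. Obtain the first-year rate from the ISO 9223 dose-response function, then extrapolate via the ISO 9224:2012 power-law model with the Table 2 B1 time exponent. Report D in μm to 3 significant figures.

zinc: T≤10 °C ⇒ hinge +0.038·(9.3−10) = -0.0266
  Pd branch = 0.0129·Pd^0.44·e^(0.046·RH+f) = 1.609 μm/a
  Sd branch = 0.0175·Sd^0.57·e^(0.008·RH+0.085·T) = 1.836 μm/a
  sum: 1.609 + 1.836 → r_corr = 3.445 μm/a
Long-term exponent b (ISO 9224 Table 2, B1) = 0.813
  D(13) = 3.445 × 13^0.813 = 3.445 × 8.047 = 27.72 μm

D(13) = 27.7 μm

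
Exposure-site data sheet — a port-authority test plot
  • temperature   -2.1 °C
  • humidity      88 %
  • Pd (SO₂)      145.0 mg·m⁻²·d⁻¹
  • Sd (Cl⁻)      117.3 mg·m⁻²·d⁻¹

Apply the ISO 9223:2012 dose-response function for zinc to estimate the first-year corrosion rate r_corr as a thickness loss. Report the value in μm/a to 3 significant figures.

zinc: f(T) = +0.038·(T−10) [T≤10 °C] = -0.4598
  sulphur-dioxide contribution → 4.168 μm/a
  chloride contribution → 0.4475 μm/a
  total first-year rate 4.615 μm/a

r_corr = 4.62 μm/a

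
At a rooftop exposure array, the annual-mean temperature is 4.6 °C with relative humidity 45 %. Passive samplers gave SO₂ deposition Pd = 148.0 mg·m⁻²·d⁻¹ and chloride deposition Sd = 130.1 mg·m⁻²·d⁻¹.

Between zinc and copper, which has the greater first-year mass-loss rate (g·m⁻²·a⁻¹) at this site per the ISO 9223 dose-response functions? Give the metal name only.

zinc: T≤10 °C ⇒ hinge +0.038·(4.6−10) = -0.2052
  sulphur-dioxide contribution → 0.7505 μm/a
  chloride contribution → 0.5947 μm/a
  ⇒ r_corr(zinc) = 1.345 μm/a
  mass loss = 1.345 μm/a × 7.14 g/cm³ = 9.605 g·m⁻²·a⁻¹
copper: f(T) = +0.126·(T−10) [T≤10 °C] = -0.6804
  sulphur-dioxide contribution → 0.14 μm/a
  chloride contribution → 0.2416 μm/a
  ⇒ r_corr(copper) = 0.3816 μm/a
  mass loss = 0.3816 μm/a × 8.96 g/cm³ = 3.419 g·m⁻²·a⁻¹
Ordering by g·m⁻²·a⁻¹: zinc (9.61) > copper (3.42)

zinc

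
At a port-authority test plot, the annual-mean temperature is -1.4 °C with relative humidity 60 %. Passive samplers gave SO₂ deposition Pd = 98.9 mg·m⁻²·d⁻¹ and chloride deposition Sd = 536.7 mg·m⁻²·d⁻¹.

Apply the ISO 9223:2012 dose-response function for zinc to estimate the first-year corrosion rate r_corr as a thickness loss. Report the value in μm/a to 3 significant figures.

zinc: temperature factor f = +0.038·(-11.4) = -0.4332
  SO₂ term: 0.0129·98.9^0.44·exp(0.046·60-0.4332) = 0.9977
  Cl⁻ term: 0.0175·536.7^0.57·exp(0.008·60+0.085·-1.4) = 0.9032
  r_corr = 0.9977 + 0.9032 = 1.901 μm/a

r_corr = 1.90 μm/a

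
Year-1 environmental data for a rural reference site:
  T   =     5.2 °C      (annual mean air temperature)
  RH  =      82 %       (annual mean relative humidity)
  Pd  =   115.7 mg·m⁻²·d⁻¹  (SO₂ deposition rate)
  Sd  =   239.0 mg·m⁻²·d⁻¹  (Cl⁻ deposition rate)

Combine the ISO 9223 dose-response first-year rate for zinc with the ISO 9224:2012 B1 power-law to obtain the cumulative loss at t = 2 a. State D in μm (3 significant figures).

D(2) = 8.73 μm

zinc: f(T) = +0.038·(T−10) [T≤10 °C] = -0.1824
  Pd branch = 0.0129·Pd^0.44·e^(0.046·RH+f) = 3.779 μm/a
  Cl⁻ term: 0.0175·239.0^0.57·exp(0.008·82+0.085·5.2) = 1.19
  sum: 3.779 + 1.19 → r_corr = 4.969 μm/a
Power-law: D(2) = r_corr · 2^0.813
  D(2) = 4.969 × 2^0.813 = 4.969 × 1.757 = 8.73 μm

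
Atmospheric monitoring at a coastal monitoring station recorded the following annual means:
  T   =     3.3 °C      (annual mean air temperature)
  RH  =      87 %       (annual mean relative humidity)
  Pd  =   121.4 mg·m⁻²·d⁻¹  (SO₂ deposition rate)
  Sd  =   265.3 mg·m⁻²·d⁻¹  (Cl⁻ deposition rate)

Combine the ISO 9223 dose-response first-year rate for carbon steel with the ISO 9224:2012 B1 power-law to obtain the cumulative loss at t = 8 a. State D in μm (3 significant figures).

D(8) = 327 μm

carbon steel: T≤10 °C ⇒ hinge +0.150·(3.3−10) = -1.0050
  sulphur-dioxide contribution → 44.77 μm/a
  chloride contribution → 65.39 μm/a
  total first-year rate 110.2 μm/a
Power-law: D(8) = r_corr · 8^0.523
  D(8) = 110.2 × 8^0.523 = 110.2 × 2.967 = 326.8 μm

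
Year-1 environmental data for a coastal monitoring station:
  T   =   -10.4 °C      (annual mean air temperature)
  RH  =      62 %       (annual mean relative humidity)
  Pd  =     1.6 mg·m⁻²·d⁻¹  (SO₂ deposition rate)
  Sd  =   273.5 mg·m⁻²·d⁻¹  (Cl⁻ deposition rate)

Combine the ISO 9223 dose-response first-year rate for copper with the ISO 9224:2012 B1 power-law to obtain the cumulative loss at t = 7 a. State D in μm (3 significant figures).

D(7) = 1.02 μm

copper: T≤10 °C ⇒ hinge +0.126·(-10.4−10) = -2.5704
  Pd branch = 0.0053·Pd^0.26·e^(0.059·RH+f) = 0.01777 μm/a
  Sd branch = 0.01025·Sd^0.27·e^(0.036·RH+0.049·T) = 0.2611 μm/a
  r_corr = 0.01777 + 0.2611 = 0.2788 μm/a
Long-term exponent b (ISO 9224 Table 2, B1) = 0.667
  D(7) = 0.2788 × 7^0.667 = 0.2788 × 3.662 = 1.021 μm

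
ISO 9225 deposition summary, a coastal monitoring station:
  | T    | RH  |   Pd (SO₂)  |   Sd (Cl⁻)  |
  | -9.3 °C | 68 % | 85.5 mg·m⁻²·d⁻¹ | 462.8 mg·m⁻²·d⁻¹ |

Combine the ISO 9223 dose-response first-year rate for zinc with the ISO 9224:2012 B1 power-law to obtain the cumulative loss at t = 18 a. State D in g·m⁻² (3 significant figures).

zinc: temperature factor f = +0.038·(-19.3) = -0.7334
  SO₂ term: 0.0129·85.5^0.44·exp(0.046·68-0.7334) = 1.001
  Cl⁻ term: 0.0175·462.8^0.57·exp(0.008·68+0.085·-9.3) = 0.4521
  sum: 1.001 + 0.4521 → r_corr = 1.454 μm/a
Long-term exponent b (ISO 9224 Table 2, B1) = 0.813
  D(18) = 1.454 × 18^0.813 = 1.454 × 10.48 = 15.24 μm
  Mass loss = 15.24 μm × 7.14 g/cm³ = 108.8 g·m⁻²

D(18) = 109 g·m⁻²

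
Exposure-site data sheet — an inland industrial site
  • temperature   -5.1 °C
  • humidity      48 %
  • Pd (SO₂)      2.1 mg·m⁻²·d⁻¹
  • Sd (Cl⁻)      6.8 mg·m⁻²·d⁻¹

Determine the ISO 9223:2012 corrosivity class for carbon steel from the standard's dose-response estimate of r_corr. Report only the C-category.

C2

carbon steel: T≤10 °C ⇒ hinge +0.150·(-5.1−10) = -2.2650
  Pd branch = 1.77·Pd^0.52·e^(0.02·RH+f) = 0.7059 μm/a
  Cl⁻ term: 0.102·6.8^0.62·exp(0.033·48+0.04·-5.1) = 1.331
  sum: 0.7059 + 1.331 → r_corr = 2.037 μm/a
2.04 μm/a falls in (1.3, 25] for carbon steel → category C2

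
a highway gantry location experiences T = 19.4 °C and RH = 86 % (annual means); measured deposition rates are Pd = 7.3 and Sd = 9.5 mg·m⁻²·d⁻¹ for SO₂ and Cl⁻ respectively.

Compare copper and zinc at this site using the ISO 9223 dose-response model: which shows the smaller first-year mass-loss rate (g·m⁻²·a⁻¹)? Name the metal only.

copper: T>10 °C ⇒ hinge -0.080·(19.4−10) = -0.7520
  Pd branch = 0.0053·Pd^0.26·e^(0.059·RH+f) = 0.6695 μm/a
  Cl⁻ term: 0.01025·9.5^0.27·exp(0.036·86+0.049·19.4) = 1.077
  r_corr = 0.6695 + 1.077 = 1.746 μm/a
  mass loss = 1.746 μm/a × 8.96 g/cm³ = 15.65 g·m⁻²·a⁻¹
zinc: temperature factor f = -0.071·(9.4) = -0.6674
  SO₂ term: 0.0129·7.3^0.44·exp(0.046·86-0.6674) = 0.8292
  Sd branch = 0.0175·Sd^0.57·e^(0.008·RH+0.085·T) = 0.6536 μm/a
  sum: 0.8292 + 0.6536 → r_corr = 1.483 μm/a
  mass loss = 1.483 μm/a × 7.14 g/cm³ = 10.59 g·m⁻²·a⁻¹
Ordering by g·m⁻²·a⁻¹: copper (15.6) > zinc (10.6)

zinc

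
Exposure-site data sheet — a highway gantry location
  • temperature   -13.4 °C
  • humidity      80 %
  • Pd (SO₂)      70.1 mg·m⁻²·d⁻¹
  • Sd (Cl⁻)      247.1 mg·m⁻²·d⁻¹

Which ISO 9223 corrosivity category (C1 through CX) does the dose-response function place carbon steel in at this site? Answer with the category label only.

C3

carbon steel: f(T) = +0.150·(T−10) [T≤10 °C] = -3.5100
  SO₂ term: 1.77·70.1^0.52·exp(0.02·80-3.5100) = 2.389
  Sd branch = 0.102·Sd^0.62·e^(0.033·RH+0.04·T) = 25.46 μm/a
  sum: 2.389 + 25.46 → r_corr = 27.85 μm/a
27.9 μm/a falls in (25, 50] for carbon steel → category C3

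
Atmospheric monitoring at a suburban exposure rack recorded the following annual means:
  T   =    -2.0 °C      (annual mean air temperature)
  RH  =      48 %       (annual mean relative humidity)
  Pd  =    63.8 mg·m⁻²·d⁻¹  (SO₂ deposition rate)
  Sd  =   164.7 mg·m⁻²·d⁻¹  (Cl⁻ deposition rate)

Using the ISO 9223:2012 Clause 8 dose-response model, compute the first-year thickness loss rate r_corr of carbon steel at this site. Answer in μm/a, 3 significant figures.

carbon steel: T≤10 °C ⇒ hinge +0.150·(-2.0−10) = -1.8000
  Pd branch = 1.77·Pd^0.52·e^(0.02·RH+f) = 6.632 μm/a
  Cl⁻ term: 0.102·164.7^0.62·exp(0.033·48+0.04·-2.0) = 10.87
  r_corr = 6.632 + 10.87 = 17.5 μm/a

r_corr = 17.5 μm/a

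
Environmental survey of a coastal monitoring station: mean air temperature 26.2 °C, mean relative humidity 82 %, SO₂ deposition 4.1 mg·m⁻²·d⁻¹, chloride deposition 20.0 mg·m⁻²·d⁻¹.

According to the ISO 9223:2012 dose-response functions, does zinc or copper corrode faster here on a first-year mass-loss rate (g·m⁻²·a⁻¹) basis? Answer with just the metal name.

copper

zinc: T>10 °C ⇒ hinge -0.071·(26.2−10) = -1.1502
  SO₂ term: 0.0129·4.1^0.44·exp(0.046·82-1.1502) = 0.3303
  Sd branch = 0.0175·Sd^0.57·e^(0.008·RH+0.085·T) = 1.725 μm/a
  r_corr = 0.3303 + 1.725 = 2.055 μm/a
  mass loss = 2.055 μm/a × 7.14 g/cm³ = 14.67 g·m⁻²·a⁻¹
copper: temperature factor f = -0.080·(16.2) = -1.2960
  SO₂ term: 0.0053·4.1^0.26·exp(0.059·82-1.2960) = 0.2642
  Sd branch = 0.01025·Sd^0.27·e^(0.036·RH+0.049·T) = 1.591 μm/a
  sum: 0.2642 + 1.591 → r_corr = 1.855 μm/a
  mass loss = 1.855 μm/a × 8.96 g/cm³ = 16.62 g·m⁻²·a⁻¹
Ordering by g·m⁻²·a⁻¹: copper (16.6) > zinc (14.7)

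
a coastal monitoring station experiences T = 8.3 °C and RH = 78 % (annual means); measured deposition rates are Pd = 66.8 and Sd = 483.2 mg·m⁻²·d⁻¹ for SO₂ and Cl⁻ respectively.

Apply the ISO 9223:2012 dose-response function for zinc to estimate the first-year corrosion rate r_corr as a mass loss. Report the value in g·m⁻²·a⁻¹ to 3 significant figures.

zinc: f(T) = +0.038·(T−10) [T≤10 °C] = -0.0646
  Pd branch = 0.0129·Pd^0.44·e^(0.046·RH+f) = 2.778 μm/a
  Sd branch = 0.0175·Sd^0.57·e^(0.008·RH+0.085·T) = 2.241 μm/a
  sum: 2.778 + 2.241 → r_corr = 5.018 μm/a
Convert to mass loss: 5.018 μm/a × 7.14 g/cm³ = 35.83 g·m⁻²·a⁻¹

r_corr = 35.8 g·m⁻²·a⁻¹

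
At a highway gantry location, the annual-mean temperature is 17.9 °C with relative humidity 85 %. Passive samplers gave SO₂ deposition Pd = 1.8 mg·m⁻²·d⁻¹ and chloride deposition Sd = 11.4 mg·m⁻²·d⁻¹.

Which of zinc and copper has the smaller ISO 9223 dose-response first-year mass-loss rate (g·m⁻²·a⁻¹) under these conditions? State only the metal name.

zinc

zinc: T>10 °C ⇒ hinge -0.071·(17.9−10) = -0.5609
  sulphur-dioxide contribution → 0.4758 μm/a
  chloride contribution → 0.6332 μm/a
  ⇒ r_corr(zinc) = 1.109 μm/a
  mass loss = 1.109 μm/a × 7.14 g/cm³ = 7.918 g·m⁻²·a⁻¹
copper: temperature factor f = -0.080·(7.9) = -0.6320
  sulphur-dioxide contribution → 0.4945 μm/a
  chloride contribution → 1.014 μm/a
  total first-year rate 1.508 μm/a
  mass loss = 1.508 μm/a × 8.96 g/cm³ = 13.51 g·m⁻²·a⁻¹
Ordering by g·m⁻²·a⁻¹: copper (13.5) > zinc (7.92)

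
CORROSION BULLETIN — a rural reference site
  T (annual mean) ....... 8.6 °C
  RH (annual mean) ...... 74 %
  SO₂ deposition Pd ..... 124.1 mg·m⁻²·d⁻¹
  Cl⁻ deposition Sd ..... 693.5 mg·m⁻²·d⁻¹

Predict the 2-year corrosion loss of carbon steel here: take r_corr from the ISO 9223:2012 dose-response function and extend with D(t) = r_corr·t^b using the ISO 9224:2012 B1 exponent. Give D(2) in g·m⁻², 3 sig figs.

carbon steel: f(T) = +0.150·(T−10) [T≤10 °C] = -0.2100
  Pd branch = 1.77·Pd^0.52·e^(0.02·RH+f) = 77.32 μm/a
  Cl⁻ term: 0.102·693.5^0.62·exp(0.033·74+0.04·8.6) = 95.5
  r_corr = 77.32 + 95.5 = 172.8 μm/a
Long-term exponent b (ISO 9224 Table 2, B1) = 0.523
  D(2) = 172.8 × 2^0.523 = 172.8 × 1.437 = 248.3 μm
  Mass loss = 248.3 μm × 7.85 g/cm³ = 1949 g·m⁻²

D(2) = 1.95e+03 g·m⁻²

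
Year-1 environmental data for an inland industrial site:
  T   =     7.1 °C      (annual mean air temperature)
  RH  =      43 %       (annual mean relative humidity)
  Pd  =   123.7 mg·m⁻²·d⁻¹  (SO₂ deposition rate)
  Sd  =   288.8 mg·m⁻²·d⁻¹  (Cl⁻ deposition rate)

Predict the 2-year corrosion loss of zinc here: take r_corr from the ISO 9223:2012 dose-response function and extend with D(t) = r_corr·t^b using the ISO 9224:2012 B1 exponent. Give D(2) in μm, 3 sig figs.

zinc: f(T) = +0.038·(T−10) [T≤10 °C] = -0.1102
  sulphur-dioxide contribution → 0.6957 μm/a
  chloride contribution → 1.14 μm/a
  ⇒ r_corr(zinc) = 1.836 μm/a
ISO 9224: D(t) = r_corr · t^b with b = 0.813 (zinc, B1)
  D(2) = 1.836 × 2^0.813 = 1.836 × 1.757 = 3.226 μm

D(2) = 3.23 μm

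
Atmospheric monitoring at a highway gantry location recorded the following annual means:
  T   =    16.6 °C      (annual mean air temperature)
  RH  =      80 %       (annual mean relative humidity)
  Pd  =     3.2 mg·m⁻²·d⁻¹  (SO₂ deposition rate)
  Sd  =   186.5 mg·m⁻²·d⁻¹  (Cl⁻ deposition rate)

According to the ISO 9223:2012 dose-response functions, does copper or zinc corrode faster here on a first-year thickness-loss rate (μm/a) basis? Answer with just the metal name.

zinc

copper: temperature factor f = -0.080·(6.6) = -0.5280
  SO₂ term: 0.0053·3.2^0.26·exp(0.059·80-0.5280) = 0.4744
  Cl⁻ term: 0.01025·186.5^0.27·exp(0.036·80+0.049·16.6) = 1.69
  sum: 0.4744 + 1.69 → r_corr = 2.164 μm/a
zinc: T>10 °C ⇒ hinge -0.071·(16.6−10) = -0.4686
  SO₂ term: 0.0129·3.2^0.44·exp(0.046·80-0.4686) = 0.534
  Cl⁻ term: 0.0175·186.5^0.57·exp(0.008·80+0.085·16.6) = 2.68
  r_corr = 0.534 + 2.68 = 3.214 μm/a
Ordering by μm/a: zinc (3.21) > copper (2.16)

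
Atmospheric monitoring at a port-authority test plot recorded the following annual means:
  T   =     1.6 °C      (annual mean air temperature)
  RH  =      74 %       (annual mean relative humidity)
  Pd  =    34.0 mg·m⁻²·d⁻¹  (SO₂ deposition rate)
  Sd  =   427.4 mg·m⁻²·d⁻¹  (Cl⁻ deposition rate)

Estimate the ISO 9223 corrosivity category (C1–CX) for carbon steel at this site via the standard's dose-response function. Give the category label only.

C4

carbon steel: T≤10 °C ⇒ hinge +0.150·(1.6−10) = -1.2600
  SO₂ term: 1.77·34.0^0.52·exp(0.02·74-1.2600) = 13.8
  Cl⁻ term: 0.102·427.4^0.62·exp(0.033·74+0.04·1.6) = 53.46
  r_corr = 13.8 + 53.46 = 67.26 μm/a
Category bounds: 50…80 μm/a bracket r_corr ⇒ C4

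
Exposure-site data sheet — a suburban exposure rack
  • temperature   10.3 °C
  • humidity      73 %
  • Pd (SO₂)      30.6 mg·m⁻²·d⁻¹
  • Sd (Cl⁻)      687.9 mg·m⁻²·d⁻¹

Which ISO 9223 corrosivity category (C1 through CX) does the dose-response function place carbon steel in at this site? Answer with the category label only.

carbon steel: temperature factor f = -0.054·(0.3) = -0.0162
  SO₂ term: 1.77·30.6^0.52·exp(0.02·73-0.0162) = 44.42
  Sd branch = 0.102·Sd^0.62·e^(0.033·RH+0.04·T) = 98.4 μm/a
  sum: 44.42 + 98.4 → r_corr = 142.8 μm/a
143 μm/a falls in (80, 200] for carbon steel → category C5

C5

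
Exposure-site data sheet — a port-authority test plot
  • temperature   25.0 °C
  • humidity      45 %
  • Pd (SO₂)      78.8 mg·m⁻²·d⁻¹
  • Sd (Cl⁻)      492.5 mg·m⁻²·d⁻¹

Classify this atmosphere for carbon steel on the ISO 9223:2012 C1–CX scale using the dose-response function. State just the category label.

C4

carbon steel: f(T) = -0.054·(T−10) [T>10 °C] = -0.8100
  Pd branch = 1.77·Pd^0.52·e^(0.02·RH+f) = 18.76 μm/a
  Sd branch = 0.102·Sd^0.62·e^(0.033·RH+0.04·T) = 57.16 μm/a
  r_corr = 18.76 + 57.16 = 75.92 μm/a
ISO 9223 Table 2 (carbon steel): 50 < 75.9 ≤ 80 μm/a ⇒ C4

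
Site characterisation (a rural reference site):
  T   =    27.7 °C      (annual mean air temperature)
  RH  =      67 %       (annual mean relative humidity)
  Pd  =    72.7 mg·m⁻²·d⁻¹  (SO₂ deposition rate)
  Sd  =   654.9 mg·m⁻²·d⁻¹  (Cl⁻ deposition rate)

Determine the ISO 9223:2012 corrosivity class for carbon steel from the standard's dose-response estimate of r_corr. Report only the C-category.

carbon steel: temperature factor f = -0.054·(17.7) = -0.9558
  sulphur-dioxide contribution → 24.14 μm/a
  chloride contribution → 157.1 μm/a
  total first-year rate 181.2 μm/a
ISO 9223 Table 2 (carbon steel): 80 < 181 ≤ 200 μm/a ⇒ C5

C5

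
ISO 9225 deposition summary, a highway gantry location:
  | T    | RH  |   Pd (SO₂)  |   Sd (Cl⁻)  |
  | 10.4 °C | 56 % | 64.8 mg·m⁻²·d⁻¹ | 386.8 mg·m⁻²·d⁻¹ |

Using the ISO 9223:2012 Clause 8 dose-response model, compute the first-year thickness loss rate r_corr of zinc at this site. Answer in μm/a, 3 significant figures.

r_corr = 3.01 μm/a

zinc: T>10 °C ⇒ hinge -0.071·(10.4−10) = -0.0284
  sulphur-dioxide contribution → 1.033 μm/a
  chloride contribution → 1.979 μm/a
  ⇒ r_corr(zinc) = 3.012 μm/a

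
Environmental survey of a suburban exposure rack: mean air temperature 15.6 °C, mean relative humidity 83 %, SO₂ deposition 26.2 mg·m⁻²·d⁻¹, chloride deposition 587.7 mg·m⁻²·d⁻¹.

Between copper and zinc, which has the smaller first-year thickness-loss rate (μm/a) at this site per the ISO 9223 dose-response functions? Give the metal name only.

copper: T>10 °C ⇒ hinge -0.080·(15.6−10) = -0.4480
  Pd branch = 0.0053·Pd^0.26·e^(0.059·RH+f) = 1.06 μm/a
  Sd branch = 0.01025·Sd^0.27·e^(0.036·RH+0.049·T) = 2.444 μm/a
  sum: 1.06 + 2.444 → r_corr = 3.503 μm/a
zinc: f(T) = -0.071·(T−10) [T>10 °C] = -0.3976
  SO₂ term: 0.0129·26.2^0.44·exp(0.046·83-0.3976) = 1.66
  Cl⁻ term: 0.0175·587.7^0.57·exp(0.008·83+0.085·15.6) = 4.85
  sum: 1.66 + 4.85 → r_corr = 6.51 μm/a
Ordering by μm/a: zinc (6.51) > copper (3.5)

copper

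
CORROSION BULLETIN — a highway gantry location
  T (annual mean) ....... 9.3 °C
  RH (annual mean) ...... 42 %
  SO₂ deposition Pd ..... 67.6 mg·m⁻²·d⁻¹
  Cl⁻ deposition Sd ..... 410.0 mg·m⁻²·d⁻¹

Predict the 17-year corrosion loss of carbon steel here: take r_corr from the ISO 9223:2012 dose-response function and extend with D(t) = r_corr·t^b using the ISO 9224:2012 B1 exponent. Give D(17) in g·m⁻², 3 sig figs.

carbon steel: f(T) = +0.150·(T−10) [T≤10 °C] = -0.1050
  sulphur-dioxide contribution → 33.02 μm/a
  chloride contribution → 24.66 μm/a
  total first-year rate 57.68 μm/a
ISO 9224: D(t) = r_corr · t^b with b = 0.523 (carbon steel, B1)
  D(17) = 57.68 × 17^0.523 = 57.68 × 4.401 = 253.8 μm
  Mass loss = 253.8 μm × 7.85 g/cm³ = 1993 g·m⁻²

D(17) = 1.99e+03 g·m⁻²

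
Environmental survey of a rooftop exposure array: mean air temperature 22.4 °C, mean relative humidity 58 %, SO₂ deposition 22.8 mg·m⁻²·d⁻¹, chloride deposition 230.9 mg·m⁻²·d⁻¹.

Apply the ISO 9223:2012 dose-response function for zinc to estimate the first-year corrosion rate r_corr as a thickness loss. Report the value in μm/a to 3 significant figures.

r_corr = 4.46 μm/a

zinc: temperature factor f = -0.071·(12.4) = -0.8804
  sulphur-dioxide contribution → 0.3051 μm/a
  chloride contribution → 4.155 μm/a
  ⇒ r_corr(zinc) = 4.46 μm/a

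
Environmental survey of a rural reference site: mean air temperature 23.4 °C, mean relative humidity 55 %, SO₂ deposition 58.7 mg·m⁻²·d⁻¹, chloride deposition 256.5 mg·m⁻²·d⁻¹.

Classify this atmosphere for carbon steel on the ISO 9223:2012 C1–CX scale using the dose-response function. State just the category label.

carbon steel: f(T) = -0.054·(T−10) [T>10 °C] = -0.7236
  sulphur-dioxide contribution → 21.44 μm/a
  chloride contribution → 49.77 μm/a
  ⇒ r_corr(carbon steel) = 71.21 μm/a
71.2 μm/a falls in (50, 80] for carbon steel → category C4

C4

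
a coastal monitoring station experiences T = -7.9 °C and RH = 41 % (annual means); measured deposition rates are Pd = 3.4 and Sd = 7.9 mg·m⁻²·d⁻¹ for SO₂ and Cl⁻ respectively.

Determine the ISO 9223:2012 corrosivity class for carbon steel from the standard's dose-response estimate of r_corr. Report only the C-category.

C2

carbon steel: T≤10 °C ⇒ hinge +0.150·(-7.9−10) = -2.6850
  Pd branch = 1.77·Pd^0.52·e^(0.02·RH+f) = 0.5181 μm/a
  Sd branch = 0.102·Sd^0.62·e^(0.033·RH+0.04·T) = 1.036 μm/a
  r_corr = 0.5181 + 1.036 = 1.554 μm/a
ISO 9223 Table 2 (carbon steel): 1.3 < 1.55 ≤ 25 μm/a ⇒ C2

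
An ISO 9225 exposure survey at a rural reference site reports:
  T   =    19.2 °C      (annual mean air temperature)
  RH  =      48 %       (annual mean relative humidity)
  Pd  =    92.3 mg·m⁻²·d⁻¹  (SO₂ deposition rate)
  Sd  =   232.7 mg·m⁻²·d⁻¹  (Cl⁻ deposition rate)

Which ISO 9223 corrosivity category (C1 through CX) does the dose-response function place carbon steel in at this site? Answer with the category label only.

carbon steel: T>10 °C ⇒ hinge -0.054·(19.2−10) = -0.4968
  Pd branch = 1.77·Pd^0.52·e^(0.02·RH+f) = 29.58 μm/a
  Cl⁻ term: 0.102·232.7^0.62·exp(0.033·48+0.04·19.2) = 31.44
  sum: 29.58 + 31.44 → r_corr = 61.02 μm/a
Category bounds: 50…80 μm/a bracket r_corr ⇒ C4

C4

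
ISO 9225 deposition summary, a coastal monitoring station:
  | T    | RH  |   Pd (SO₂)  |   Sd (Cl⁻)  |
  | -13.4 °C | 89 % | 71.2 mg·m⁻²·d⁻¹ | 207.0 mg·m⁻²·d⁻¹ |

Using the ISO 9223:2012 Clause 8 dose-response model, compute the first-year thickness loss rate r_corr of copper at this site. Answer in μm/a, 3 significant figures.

r_corr = 0.713 μm/a

copper: temperature factor f = +0.126·(-23.4) = -2.9484
  Pd branch = 0.0053·Pd^0.26·e^(0.059·RH+f) = 0.1607 μm/a
  Cl⁻ term: 0.01025·207.0^0.27·exp(0.036·89+0.049·-13.4) = 0.5525
  r_corr = 0.1607 + 0.5525 = 0.7132 μm/a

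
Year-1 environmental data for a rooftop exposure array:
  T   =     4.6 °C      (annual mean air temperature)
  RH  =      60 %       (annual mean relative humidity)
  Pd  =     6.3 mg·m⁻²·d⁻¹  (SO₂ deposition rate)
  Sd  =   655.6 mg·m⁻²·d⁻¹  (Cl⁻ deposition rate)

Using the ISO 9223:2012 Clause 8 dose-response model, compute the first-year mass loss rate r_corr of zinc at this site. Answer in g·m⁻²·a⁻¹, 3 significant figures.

r_corr = 14.7 g·m⁻²·a⁻¹

zinc: temperature factor f = +0.038·(-5.4) = -0.2052
  SO₂ term: 0.0129·6.3^0.44·exp(0.046·60-0.2052) = 0.3731
  Cl⁻ term: 0.0175·655.6^0.57·exp(0.008·60+0.085·4.6) = 1.686
  r_corr = 0.3731 + 1.686 = 2.059 μm/a
Convert to mass loss: 2.059 μm/a × 7.14 g/cm³ = 14.7 g·m⁻²·a⁻¹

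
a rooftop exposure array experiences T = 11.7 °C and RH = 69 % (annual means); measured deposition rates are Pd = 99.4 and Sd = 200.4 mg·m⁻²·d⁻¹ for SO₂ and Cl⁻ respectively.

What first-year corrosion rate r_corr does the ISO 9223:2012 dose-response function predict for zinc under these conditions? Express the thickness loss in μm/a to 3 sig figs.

zinc: T>10 °C ⇒ hinge -0.071·(11.7−10) = -0.1207
  Pd branch = 0.0129·Pd^0.44·e^(0.046·RH+f) = 2.068 μm/a
  Cl⁻ term: 0.0175·200.4^0.57·exp(0.008·69+0.085·11.7) = 1.686
  r_corr = 2.068 + 1.686 = 3.753 μm/a

r_corr = 3.75 μm/a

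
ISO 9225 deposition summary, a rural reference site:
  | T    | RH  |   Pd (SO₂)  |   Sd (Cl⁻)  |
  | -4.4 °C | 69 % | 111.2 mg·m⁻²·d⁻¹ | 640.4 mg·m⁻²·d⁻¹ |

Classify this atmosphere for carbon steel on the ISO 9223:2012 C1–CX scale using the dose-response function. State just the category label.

carbon steel: temperature factor f = +0.150·(-14.4) = -2.1600
  Pd branch = 1.77·Pd^0.52·e^(0.02·RH+f) = 9.402 μm/a
  Sd branch = 0.102·Sd^0.62·e^(0.033·RH+0.04·T) = 45.82 μm/a
  r_corr = 9.402 + 45.82 = 55.22 μm/a
ISO 9223 Table 2 (carbon steel): 50 < 55.2 ≤ 80 μm/a ⇒ C4

C4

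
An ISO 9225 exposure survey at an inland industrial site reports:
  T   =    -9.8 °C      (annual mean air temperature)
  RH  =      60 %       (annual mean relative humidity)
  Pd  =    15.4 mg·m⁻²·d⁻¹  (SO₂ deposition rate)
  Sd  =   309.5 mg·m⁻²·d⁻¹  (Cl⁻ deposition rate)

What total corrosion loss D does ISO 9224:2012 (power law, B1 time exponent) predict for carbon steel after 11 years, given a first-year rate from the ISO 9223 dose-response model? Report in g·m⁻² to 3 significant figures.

carbon steel: temperature factor f = +0.150·(-19.8) = -2.9700
  sulphur-dioxide contribution → 1.25 μm/a
  chloride contribution → 17.48 μm/a
  ⇒ r_corr(carbon steel) = 18.73 μm/a
ISO 9224: D(t) = r_corr · t^b with b = 0.523 (carbon steel, B1)
  D(11) = 18.73 × 11^0.523 = 18.73 × 3.505 = 65.63 μm
  Mass loss = 65.63 μm × 7.85 g/cm³ = 515.2 g·m⁻²

D(11) = 515 g·m⁻²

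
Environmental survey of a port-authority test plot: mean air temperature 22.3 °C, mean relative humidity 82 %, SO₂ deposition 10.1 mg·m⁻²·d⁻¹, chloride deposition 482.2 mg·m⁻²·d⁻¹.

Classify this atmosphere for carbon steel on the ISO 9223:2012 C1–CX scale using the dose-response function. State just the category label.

carbon steel: T>10 °C ⇒ hinge -0.054·(22.3−10) = -0.6642
  SO₂ term: 1.77·10.1^0.52·exp(0.02·82-0.6642) = 15.63
  Cl⁻ term: 0.102·482.2^0.62·exp(0.033·82+0.04·22.3) = 171.7
  sum: 15.63 + 171.7 → r_corr = 187.3 μm/a
Category bounds: 80…200 μm/a bracket r_corr ⇒ C5

C5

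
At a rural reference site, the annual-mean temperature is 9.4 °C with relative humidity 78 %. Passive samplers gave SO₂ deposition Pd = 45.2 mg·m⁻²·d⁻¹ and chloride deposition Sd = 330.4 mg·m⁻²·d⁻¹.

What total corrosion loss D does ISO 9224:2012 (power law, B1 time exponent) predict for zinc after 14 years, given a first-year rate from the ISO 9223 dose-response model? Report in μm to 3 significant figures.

D(14) = 37.8 μm

zinc: T≤10 °C ⇒ hinge +0.038·(9.4−10) = -0.0228
  Pd branch = 0.0129·Pd^0.44·e^(0.046·RH+f) = 2.439 μm/a
  Sd branch = 0.0175·Sd^0.57·e^(0.008·RH+0.085·T) = 1.981 μm/a
  r_corr = 2.439 + 1.981 = 4.42 μm/a
Long-term exponent b (ISO 9224 Table 2, B1) = 0.813
  D(14) = 4.42 × 14^0.813 = 4.42 × 8.547 = 37.78 μm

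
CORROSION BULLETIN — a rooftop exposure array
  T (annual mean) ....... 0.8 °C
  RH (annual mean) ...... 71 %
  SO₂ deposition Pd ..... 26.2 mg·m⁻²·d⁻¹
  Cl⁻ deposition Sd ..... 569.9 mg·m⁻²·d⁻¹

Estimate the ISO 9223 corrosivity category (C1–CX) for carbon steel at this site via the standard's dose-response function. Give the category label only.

carbon steel: f(T) = +0.150·(T−10) [T≤10 °C] = -1.3800
  SO₂ term: 1.77·26.2^0.52·exp(0.02·71-1.3800) = 10.07
  Sd branch = 0.102·Sd^0.62·e^(0.033·RH+0.04·T) = 56.06 μm/a
  r_corr = 10.07 + 56.06 = 66.13 μm/a
ISO 9223 Table 2 (carbon steel): 50 < 66.1 ≤ 80 μm/a ⇒ C4

C4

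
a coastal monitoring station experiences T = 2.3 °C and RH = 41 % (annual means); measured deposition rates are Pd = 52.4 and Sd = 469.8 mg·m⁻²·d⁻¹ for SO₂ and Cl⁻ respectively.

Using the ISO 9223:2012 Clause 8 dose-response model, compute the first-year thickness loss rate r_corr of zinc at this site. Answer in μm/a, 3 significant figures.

r_corr = 1.35 μm/a

zinc: f(T) = +0.038·(T−10) [T≤10 °C] = -0.2926
  SO₂ term: 0.0129·52.4^0.44·exp(0.046·41-0.2926) = 0.3623
  Cl⁻ term: 0.0175·469.8^0.57·exp(0.008·41+0.085·2.3) = 0.9849
  r_corr = 0.3623 + 0.9849 = 1.347 μm/a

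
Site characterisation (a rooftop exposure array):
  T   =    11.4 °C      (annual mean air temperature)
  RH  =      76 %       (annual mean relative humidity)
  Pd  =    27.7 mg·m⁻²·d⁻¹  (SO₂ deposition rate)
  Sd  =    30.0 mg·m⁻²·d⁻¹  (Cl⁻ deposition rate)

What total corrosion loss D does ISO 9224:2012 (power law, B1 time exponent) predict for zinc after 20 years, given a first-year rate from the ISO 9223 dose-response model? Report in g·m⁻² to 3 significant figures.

zinc: temperature factor f = -0.071·(1.4) = -0.0994
  Pd branch = 0.0129·Pd^0.44·e^(0.046·RH+f) = 1.661 μm/a
  Cl⁻ term: 0.0175·30.0^0.57·exp(0.008·76+0.085·11.4) = 0.5887
  sum: 1.661 + 0.5887 → r_corr = 2.25 μm/a
Long-term exponent b (ISO 9224 Table 2, B1) = 0.813
  D(20) = 2.25 × 20^0.813 = 2.25 × 11.42 = 25.7 μm
  Mass loss = 25.7 μm × 7.14 g/cm³ = 183.5 g·m⁻²

D(20) = 183 g·m⁻²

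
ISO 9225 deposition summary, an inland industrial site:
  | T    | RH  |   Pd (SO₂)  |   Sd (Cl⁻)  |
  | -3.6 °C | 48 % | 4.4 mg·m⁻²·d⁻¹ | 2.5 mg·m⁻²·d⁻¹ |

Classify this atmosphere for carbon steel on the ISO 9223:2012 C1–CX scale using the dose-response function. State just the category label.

carbon steel: temperature factor f = +0.150·(-13.6) = -2.0400
  SO₂ term: 1.77·4.4^0.52·exp(0.02·48-2.0400) = 1.299
  Cl⁻ term: 0.102·2.5^0.62·exp(0.033·48+0.04·-3.6) = 0.7598
  sum: 1.299 + 0.7598 → r_corr = 2.059 μm/a
2.06 μm/a falls in (1.3, 25] for carbon steel → category C2

C2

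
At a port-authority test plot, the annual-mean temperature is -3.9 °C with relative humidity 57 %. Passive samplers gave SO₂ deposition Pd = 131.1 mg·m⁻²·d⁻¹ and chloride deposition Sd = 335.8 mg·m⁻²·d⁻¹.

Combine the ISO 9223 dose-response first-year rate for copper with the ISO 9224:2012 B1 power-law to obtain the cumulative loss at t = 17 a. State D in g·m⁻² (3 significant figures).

copper: T≤10 °C ⇒ hinge +0.126·(-3.9−10) = -1.7514
  Pd branch = 0.0053·Pd^0.26·e^(0.059·RH+f) = 0.09435 μm/a
  Cl⁻ term: 0.01025·335.8^0.27·exp(0.036·57+0.049·-3.9) = 0.3169
  sum: 0.09435 + 0.3169 → r_corr = 0.4113 μm/a
Long-term exponent b (ISO 9224 Table 2, B1) = 0.667
  D(17) = 0.4113 × 17^0.667 = 0.4113 × 6.618 = 2.722 μm
  Mass loss = 2.722 μm × 8.96 g/cm³ = 24.39 g·m⁻²

D(17) = 24.4 g·m⁻²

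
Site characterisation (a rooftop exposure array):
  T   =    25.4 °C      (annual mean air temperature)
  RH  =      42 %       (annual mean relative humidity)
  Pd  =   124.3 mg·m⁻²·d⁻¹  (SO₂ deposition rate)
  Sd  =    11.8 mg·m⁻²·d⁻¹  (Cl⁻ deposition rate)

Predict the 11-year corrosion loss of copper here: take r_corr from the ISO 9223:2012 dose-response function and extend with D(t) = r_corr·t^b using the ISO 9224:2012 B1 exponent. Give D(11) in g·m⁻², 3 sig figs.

D(11) = 16.8 g·m⁻²

copper: f(T) = -0.080·(T−10) [T>10 °C] = -1.2320
  SO₂ term: 0.0053·124.3^0.26·exp(0.059·42-1.2320) = 0.06456
  Cl⁻ term: 0.01025·11.8^0.27·exp(0.036·42+0.049·25.4) = 0.3143
  r_corr = 0.06456 + 0.3143 = 0.3788 μm/a
Power-law: D(11) = r_corr · 11^0.667
  D(11) = 0.3788 × 11^0.667 = 0.3788 × 4.95 = 1.875 μm
  Mass loss = 1.875 μm × 8.96 g/cm³ = 16.8 g·m⁻²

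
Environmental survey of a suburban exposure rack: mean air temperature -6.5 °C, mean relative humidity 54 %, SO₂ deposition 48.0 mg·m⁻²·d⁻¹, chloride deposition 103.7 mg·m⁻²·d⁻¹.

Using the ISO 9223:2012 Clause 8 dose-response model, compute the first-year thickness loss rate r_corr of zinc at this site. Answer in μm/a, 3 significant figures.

r_corr = 0.672 μm/a

zinc: f(T) = +0.038·(T−10) [T≤10 °C] = -0.6270
  SO₂ term: 0.0129·48.0^0.44·exp(0.046·54-0.6270) = 0.4538
  Sd branch = 0.0175·Sd^0.57·e^(0.008·RH+0.085·T) = 0.2186 μm/a
  r_corr = 0.4538 + 0.2186 = 0.6724 μm/a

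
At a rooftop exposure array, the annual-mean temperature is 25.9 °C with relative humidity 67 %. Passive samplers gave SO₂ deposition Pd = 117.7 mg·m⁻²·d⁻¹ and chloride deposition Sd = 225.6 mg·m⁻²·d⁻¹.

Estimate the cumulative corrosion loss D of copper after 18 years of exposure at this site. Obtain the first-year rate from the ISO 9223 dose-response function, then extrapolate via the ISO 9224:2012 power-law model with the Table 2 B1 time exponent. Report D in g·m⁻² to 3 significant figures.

D(18) = 125 g·m⁻²

copper: f(T) = -0.080·(T−10) [T>10 °C] = -1.2720
  sulphur-dioxide contribution → 0.2673 μm/a
  chloride contribution → 1.757 μm/a
  total first-year rate 2.024 μm/a
ISO 9224: D(t) = r_corr · t^b with b = 0.667 (copper, B1)
  D(18) = 2.024 × 18^0.667 = 2.024 × 6.875 = 13.92 μm
  Mass loss = 13.92 μm × 8.96 g/cm³ = 124.7 g·m⁻²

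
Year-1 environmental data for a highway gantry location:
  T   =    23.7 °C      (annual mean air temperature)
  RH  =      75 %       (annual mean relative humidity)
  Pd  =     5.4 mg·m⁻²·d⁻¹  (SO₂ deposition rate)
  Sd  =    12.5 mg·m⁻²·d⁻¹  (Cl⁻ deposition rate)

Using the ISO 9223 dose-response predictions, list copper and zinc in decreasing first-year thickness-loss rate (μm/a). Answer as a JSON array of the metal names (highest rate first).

copper: T>10 °C ⇒ hinge -0.080·(23.7−10) = -1.0960
  Pd branch = 0.0053·Pd^0.26·e^(0.059·RH+f) = 0.2293 μm/a
  Sd branch = 0.01025·Sd^0.27·e^(0.036·RH+0.049·T) = 0.9635 μm/a
  sum: 0.2293 + 0.9635 → r_corr = 1.193 μm/a
zinc: temperature factor f = -0.071·(13.7) = -0.9727
  Pd branch = 0.0129·Pd^0.44·e^(0.046·RH+f) = 0.3226 μm/a
  Cl⁻ term: 0.0175·12.5^0.57·exp(0.008·75+0.085·23.7) = 1.009
  r_corr = 0.3226 + 1.009 = 1.331 μm/a
Ordering by μm/a: zinc (1.33) > copper (1.19)

["zinc", "copper"]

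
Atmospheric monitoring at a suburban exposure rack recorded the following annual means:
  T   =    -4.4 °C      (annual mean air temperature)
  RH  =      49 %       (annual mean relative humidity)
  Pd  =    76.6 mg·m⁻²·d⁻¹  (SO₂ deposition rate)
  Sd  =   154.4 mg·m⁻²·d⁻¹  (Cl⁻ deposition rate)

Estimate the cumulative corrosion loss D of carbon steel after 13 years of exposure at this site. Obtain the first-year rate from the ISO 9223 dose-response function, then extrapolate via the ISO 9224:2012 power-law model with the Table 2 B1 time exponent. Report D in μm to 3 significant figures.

D(13) = 57.4 μm

carbon steel: f(T) = +0.150·(T−10) [T≤10 °C] = -2.1600
  sulphur-dioxide contribution → 5.192 μm/a
  chloride contribution → 9.803 μm/a
  total first-year rate 15 μm/a
Power-law: D(13) = r_corr · 13^0.523
  D(13) = 15 × 13^0.523 = 15 × 3.825 = 57.35 μm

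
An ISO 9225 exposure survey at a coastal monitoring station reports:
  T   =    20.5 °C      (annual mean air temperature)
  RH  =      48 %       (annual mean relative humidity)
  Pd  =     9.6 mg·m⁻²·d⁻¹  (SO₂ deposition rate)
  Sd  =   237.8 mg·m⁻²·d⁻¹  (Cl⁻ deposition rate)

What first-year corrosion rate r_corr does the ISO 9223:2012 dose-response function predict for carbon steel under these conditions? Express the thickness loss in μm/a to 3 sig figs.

r_corr = 42.1 μm/a

carbon steel: T>10 °C ⇒ hinge -0.054·(20.5−10) = -0.5670
  sulphur-dioxide contribution → 8.5 μm/a
  chloride contribution → 33.57 μm/a
  ⇒ r_corr(carbon steel) = 42.07 μm/a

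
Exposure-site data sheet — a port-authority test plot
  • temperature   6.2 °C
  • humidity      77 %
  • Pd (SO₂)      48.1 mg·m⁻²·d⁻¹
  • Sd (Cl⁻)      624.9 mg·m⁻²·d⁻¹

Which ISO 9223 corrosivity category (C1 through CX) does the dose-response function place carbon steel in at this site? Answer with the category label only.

C5

carbon steel: temperature factor f = +0.150·(-3.8) = -0.5700
  SO₂ term: 1.77·48.1^0.52·exp(0.02·77-0.5700) = 34.99
  Sd branch = 0.102·Sd^0.62·e^(0.033·RH+0.04·T) = 89.79 μm/a
  r_corr = 34.99 + 89.79 = 124.8 μm/a
ISO 9223 Table 2 (carbon steel): 80 < 125 ≤ 200 μm/a ⇒ C5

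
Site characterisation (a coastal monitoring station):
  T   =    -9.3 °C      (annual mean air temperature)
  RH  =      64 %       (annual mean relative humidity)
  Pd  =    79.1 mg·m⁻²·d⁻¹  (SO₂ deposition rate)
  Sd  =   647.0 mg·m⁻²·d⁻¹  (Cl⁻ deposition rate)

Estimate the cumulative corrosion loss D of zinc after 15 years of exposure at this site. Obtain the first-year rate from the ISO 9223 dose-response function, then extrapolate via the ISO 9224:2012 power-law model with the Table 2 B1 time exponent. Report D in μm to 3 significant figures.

D(15) = 12.1 μm

zinc: T≤10 °C ⇒ hinge +0.038·(-9.3−10) = -0.7334
  SO₂ term: 0.0129·79.1^0.44·exp(0.046·64-0.7334) = 0.8051
  Cl⁻ term: 0.0175·647.0^0.57·exp(0.008·64+0.085·-9.3) = 0.53
  sum: 0.8051 + 0.53 → r_corr = 1.335 μm/a
Power-law: D(15) = r_corr · 15^0.813
  D(15) = 1.335 × 15^0.813 = 1.335 × 9.04 = 12.07 μm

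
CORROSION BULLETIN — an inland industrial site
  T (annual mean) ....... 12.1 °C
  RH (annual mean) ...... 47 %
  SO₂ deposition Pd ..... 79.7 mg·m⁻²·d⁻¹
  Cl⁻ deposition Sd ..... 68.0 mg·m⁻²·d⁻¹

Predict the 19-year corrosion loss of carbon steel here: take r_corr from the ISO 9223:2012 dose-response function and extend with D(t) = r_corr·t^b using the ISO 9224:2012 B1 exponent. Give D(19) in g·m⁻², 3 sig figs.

carbon steel: f(T) = -0.054·(T−10) [T>10 °C] = -0.1134
  SO₂ term: 1.77·79.7^0.52·exp(0.02·47-0.1134) = 39.42
  Sd branch = 0.102·Sd^0.62·e^(0.033·RH+0.04·T) = 10.68 μm/a
  r_corr = 39.42 + 10.68 = 50.1 μm/a
Power-law: D(19) = r_corr · 19^0.523
  D(19) = 50.1 × 19^0.523 = 50.1 × 4.664 = 233.7 μm
  Mass loss = 233.7 μm × 7.85 g/cm³ = 1834 g·m⁻²

D(19) = 1.83e+03 g·m⁻²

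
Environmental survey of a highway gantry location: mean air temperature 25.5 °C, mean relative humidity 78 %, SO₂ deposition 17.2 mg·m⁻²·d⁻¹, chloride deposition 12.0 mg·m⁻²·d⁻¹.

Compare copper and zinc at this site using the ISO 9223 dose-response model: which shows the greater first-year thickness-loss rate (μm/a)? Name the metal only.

zinc

copper: f(T) = -0.080·(T−10) [T>10 °C] = -1.2400
  SO₂ term: 0.0053·17.2^0.26·exp(0.059·78-1.2400) = 0.3203
  Sd branch = 0.01025·Sd^0.27·e^(0.036·RH+0.049·T) = 1.159 μm/a
  sum: 0.3203 + 1.159 → r_corr = 1.48 μm/a
zinc: T>10 °C ⇒ hinge -0.071·(25.5−10) = -1.1005
  Pd branch = 0.0129·Pd^0.44·e^(0.046·RH+f) = 0.5427 μm/a
  Sd branch = 0.0175·Sd^0.57·e^(0.008·RH+0.085·T) = 1.176 μm/a
  sum: 0.5427 + 1.176 → r_corr = 1.719 μm/a
Ordering by μm/a: zinc (1.72) > copper (1.48)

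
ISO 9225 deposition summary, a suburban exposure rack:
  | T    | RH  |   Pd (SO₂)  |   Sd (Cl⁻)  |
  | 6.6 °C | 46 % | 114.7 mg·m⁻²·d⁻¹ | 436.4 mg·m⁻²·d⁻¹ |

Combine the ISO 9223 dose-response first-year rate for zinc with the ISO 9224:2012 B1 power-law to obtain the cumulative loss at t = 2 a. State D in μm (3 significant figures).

D(2) = 3.82 μm

zinc: temperature factor f = +0.038·(-3.4) = -0.1292
  sulphur-dioxide contribution → 0.758 μm/a
  chloride contribution → 1.417 μm/a
  ⇒ r_corr(zinc) = 2.175 μm/a
Long-term exponent b (ISO 9224 Table 2, B1) = 0.813
  D(2) = 2.175 × 2^0.813 = 2.175 × 1.757 = 3.82 μm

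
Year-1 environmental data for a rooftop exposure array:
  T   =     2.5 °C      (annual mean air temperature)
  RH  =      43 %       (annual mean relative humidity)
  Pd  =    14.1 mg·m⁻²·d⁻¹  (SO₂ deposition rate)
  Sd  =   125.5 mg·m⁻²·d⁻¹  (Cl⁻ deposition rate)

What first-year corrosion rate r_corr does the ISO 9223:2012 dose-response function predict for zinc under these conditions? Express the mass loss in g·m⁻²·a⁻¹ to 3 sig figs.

r_corr = 5.03 g·m⁻²·a⁻¹

zinc: f(T) = +0.038·(T−10) [T≤10 °C] = -0.2850
  Pd branch = 0.0129·Pd^0.44·e^(0.046·RH+f) = 0.2247 μm/a
  Sd branch = 0.0175·Sd^0.57·e^(0.008·RH+0.085·T) = 0.4797 μm/a
  r_corr = 0.2247 + 0.4797 = 0.7043 μm/a
Convert to mass loss: 0.7043 μm/a × 7.14 g/cm³ = 5.029 g·m⁻²·a⁻¹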